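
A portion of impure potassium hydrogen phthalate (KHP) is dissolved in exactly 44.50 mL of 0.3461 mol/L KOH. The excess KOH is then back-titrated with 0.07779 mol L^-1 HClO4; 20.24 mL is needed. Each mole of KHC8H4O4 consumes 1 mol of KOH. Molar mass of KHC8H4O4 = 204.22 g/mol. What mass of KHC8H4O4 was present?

2.82 g

Total n(KOH) added = 0.3461 x 0.04450 = 0.01540 mol.
n(HClO4) used = 0.07779 x 0.02024 = 0.001574 mol, which equals the excess n(KOH).
So n(KOH) consumed by the sample = 0.01540 - 0.001574 = 0.01383 mol.
n(KHC8H4O4) = 0.01383 / 1 = 0.01383 mol.
mass = 0.01383 mol x 204.22 g/mol = 2.82 g.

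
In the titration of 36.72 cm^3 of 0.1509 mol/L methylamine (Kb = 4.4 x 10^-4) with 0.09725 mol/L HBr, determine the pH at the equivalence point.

5.94

n(CH3NH2) = 0.1509 x 0.03672 = 0.005541 mol; V(HBr) at equivalence = 0.005541/0.09725 = 0.05698 L.
At equivalence the base is fully converted to CH3NH3+; total volume = 0.09370 L, so [CH3NH3+] = 0.005541/0.09370 = 0.05914 M.
Ka(CH3NH3+) = Kw/Kb = 1.0e-14 / 4.4 x 10^-4 = 2.27e-11.
[H^+] = sqrt(Ka x [CH3NH3+]) = sqrt(2.27e-11 x 0.05914) = 1.16e-6 M.
pH = -log(1.16e-6) = 5.94.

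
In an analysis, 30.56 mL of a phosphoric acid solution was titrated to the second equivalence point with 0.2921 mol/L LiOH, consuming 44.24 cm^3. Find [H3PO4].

0.211 M

n(LiOH) = 0.2921 x 0.04424 = 0.01292 mol.
At the second equivalence point, 2 mol OH^- react per mol H3PO4, so n(H3PO4) = 0.01292 / 2 = 0.006461 mol.
[H3PO4] = 0.006461 / 0.03056 L = 0.211 M.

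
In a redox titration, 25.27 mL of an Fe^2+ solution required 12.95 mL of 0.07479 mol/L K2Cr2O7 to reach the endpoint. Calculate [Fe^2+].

0.230 M

n(K2Cr2O7) = 0.07479 x 0.01295 = 0.0009685 mol.
From the balanced equation, 1 mol K2Cr2O7 reacts with 6 mol Fe^2+, so n(Fe^2+) = 0.0009685 x 6/1 = 0.005811 mol.
[Fe^2+] = 0.005811 / 0.02527 L = 0.230 M.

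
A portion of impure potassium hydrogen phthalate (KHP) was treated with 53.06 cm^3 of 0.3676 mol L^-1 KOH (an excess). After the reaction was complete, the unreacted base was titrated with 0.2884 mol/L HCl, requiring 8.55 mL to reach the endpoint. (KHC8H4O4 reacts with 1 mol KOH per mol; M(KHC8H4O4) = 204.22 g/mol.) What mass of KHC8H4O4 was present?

3.48 g

Total n(KOH) added = 0.3676 x 0.05306 = 0.01950 mol.
n(HCl) used = 0.2884 x 0.008550 = 0.002466 mol, which equals the excess n(KOH).
So n(KOH) consumed by the sample = 0.01950 - 0.002466 = 0.01704 mol.
n(KHC8H4O4) = 0.01704 / 1 = 0.01704 mol.
mass = 0.01704 mol x 204.22 g/mol = 3.48 g.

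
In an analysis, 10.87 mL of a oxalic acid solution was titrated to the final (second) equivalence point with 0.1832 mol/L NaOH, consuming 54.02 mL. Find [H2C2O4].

0.455 M

n(NaOH) = 0.1832 x 0.05402 = 0.009896 mol.
At the final (second) equivalence point, 2 mol OH^- react per mol H2C2O4, so n(H2C2O4) = 0.009896 / 2 = 0.004948 mol.
[H2C2O4] = 0.004948 / 0.01087 L = 0.455 M.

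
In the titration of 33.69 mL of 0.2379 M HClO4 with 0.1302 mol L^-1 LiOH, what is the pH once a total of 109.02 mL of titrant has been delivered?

12.64

n(acid) = 0.2379 x 0.03369 = 0.008015 mol; n(LiOH) added = 0.1302 x 0.1090 = 0.01419 mol.
Base is in excess by 0.01419 - 0.008015 = 0.006180 mol in a total volume of 0.1427 L.
[OH^-] = 0.006180/0.1427 = 0.04330 M, so pOH = 1.36 and pH = 14.00 - 1.36 = 12.64.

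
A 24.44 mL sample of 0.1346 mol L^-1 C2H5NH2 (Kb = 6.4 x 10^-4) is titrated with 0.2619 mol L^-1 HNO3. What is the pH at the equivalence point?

n(C2H5NH2) = 0.1346 x 0.02444 = 0.003290 mol; V(HNO3) at equivalence = 0.003290/0.2619 = 0.01256 L.
At equivalence the base is fully converted to C2H5NH3+; total volume = 0.03700 L, so [C2H5NH3+] = 0.003290/0.03700 = 0.08891 M.
Ka(C2H5NH3+) = Kw/Kb = 1.0e-14 / 6.4 x 10^-4 = 1.56e-11.
[H^+] = sqrt(Ka x [C2H5NH3+]) = sqrt(1.56e-11 x 0.08891) = 1.18e-6 M.
pH = -log(1.18e-6) = 5.93.

5.93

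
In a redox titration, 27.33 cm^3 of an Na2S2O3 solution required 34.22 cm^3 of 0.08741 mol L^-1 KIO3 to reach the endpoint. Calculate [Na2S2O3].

0.657 M

n(KIO3) = 0.08741 x 0.03422 = 0.002991 mol.
From the balanced equation, 1 mol KIO3 reacts with 6 mol Na2S2O3, so n(Na2S2O3) = 0.002991 x 6/1 = 0.01795 mol.
[Na2S2O3] = 0.01795 / 0.02733 L = 0.657 M.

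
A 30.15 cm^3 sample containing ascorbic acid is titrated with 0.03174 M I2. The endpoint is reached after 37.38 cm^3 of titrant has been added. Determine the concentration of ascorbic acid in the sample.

0.0394 M

n(I2) = 0.03174 x 0.03738 = 0.001186 mol.
From the balanced equation, 1 mol I2 reacts with 1 mol ascorbic acid, so n(ascorbic acid) = 0.001186 x 1/1 = 0.001186 mol.
[ascorbic acid] = 0.001186 / 0.03015 L = 0.0394 M.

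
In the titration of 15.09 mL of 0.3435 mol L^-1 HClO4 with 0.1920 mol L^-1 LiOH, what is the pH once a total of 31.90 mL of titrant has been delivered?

12.30

n(acid) = 0.3435 x 0.01509 = 0.005183 mol; n(LiOH) added = 0.1920 x 0.03190 = 0.006125 mol.
Base is in excess by 0.006125 - 0.005183 = 0.0009414 mol in a total volume of 0.04699 L.
[OH^-] = 0.0009414/0.04699 = 0.02003 M, so pOH = 1.70 and pH = 14.00 - 1.70 = 12.30.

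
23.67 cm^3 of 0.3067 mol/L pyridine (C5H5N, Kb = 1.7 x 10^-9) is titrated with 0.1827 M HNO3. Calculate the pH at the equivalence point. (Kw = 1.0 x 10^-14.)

3.09

n(C5H5N) = 0.3067 x 0.02367 = 0.007260 mol; V(HNO3) at equivalence = 0.007260/0.1827 = 0.03974 L.
At equivalence the base is fully converted to C5H5NH+; total volume = 0.06341 L, so [C5H5NH+] = 0.007260/0.06341 = 0.1145 M.
Ka(C5H5NH+) = Kw/Kb = 1.0e-14 / 1.7 x 10^-9 = 5.88e-6.
[H^+] = sqrt(Ka x [C5H5NH+]) = sqrt(5.88e-6 x 0.1145) = 0.000821 M.
pH = -log(0.000821) = 3.09.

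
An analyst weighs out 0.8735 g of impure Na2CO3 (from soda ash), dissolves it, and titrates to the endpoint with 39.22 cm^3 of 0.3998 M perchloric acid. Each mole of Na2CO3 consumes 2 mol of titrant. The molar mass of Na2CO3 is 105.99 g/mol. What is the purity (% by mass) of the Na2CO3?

n(HClO4) = 0.3998 x 0.03922 = 0.01568 mol.
n(Na2CO3) = 0.01568 / 2 = 0.007840 mol.
mass of Na2CO3 = 0.007840 x 105.99 = 0.8310 g.
% purity = 0.8310 / 0.8735 x 100 = 95.1%.

95.1%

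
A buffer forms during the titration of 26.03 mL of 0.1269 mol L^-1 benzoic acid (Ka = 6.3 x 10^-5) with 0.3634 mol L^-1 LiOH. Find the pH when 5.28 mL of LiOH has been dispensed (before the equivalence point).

Initial n(C6H5COOH) = 0.1269 x 0.02603 = 0.003303 mol.
n(LiOH) added = 0.3634 x 0.005280 = 0.001919 mol, converting that many moles of C6H5COOH to C6H5COO-.
Remaining n(C6H5COOH) = 0.001384 mol; n(C6H5COO-) = 0.001919 mol.
By Henderson-Hasselbalch, pH = pKa + log([A^-]/[HA]) = 4.20 + log(0.001919/0.001384) = 4.20 + (+0.14) = 4.34.

4.34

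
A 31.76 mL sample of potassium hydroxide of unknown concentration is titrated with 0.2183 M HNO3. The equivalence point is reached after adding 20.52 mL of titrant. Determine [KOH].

n(HNO3) delivered = 0.2183 x 0.02052 = 0.004480 mol.
For a 1:1 reaction, n(KOH) = 0.004480 mol.
[KOH] = 0.004480 mol / 0.03176 L = 0.141 M.

0.141 M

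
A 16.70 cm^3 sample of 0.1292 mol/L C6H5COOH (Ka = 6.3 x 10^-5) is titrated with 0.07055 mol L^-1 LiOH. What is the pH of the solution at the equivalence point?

8.43

n(C6H5COOH) = 0.1292 x 0.01670 = 0.002158 mol; V(LiOH) at equivalence = 0.002158/0.07055 = 0.03058 L.
At equivalence all the acid is converted to C6H5COO-; total volume = 0.01670 + 0.03058 = 0.04728 L, so [C6H5COO-] = 0.002158/0.04728 = 0.04563 M.
Kb = Kw/Ka = 1.0e-14 / 6.3 x 10^-5 = 1.59e-10.
[OH^-] = sqrt(Kb x [C6H5COO-]) = sqrt(1.59e-10 x 0.04563) = 2.69e-6 M.
pOH = 5.57, so pH = 14.00 - 5.57 = 8.43.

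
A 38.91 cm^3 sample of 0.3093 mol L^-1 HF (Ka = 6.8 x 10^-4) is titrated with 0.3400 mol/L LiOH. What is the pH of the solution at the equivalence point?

n(HF) = 0.3093 x 0.03891 = 0.01203 mol; V(LiOH) at equivalence = 0.01203/0.3400 = 0.03540 L.
At equivalence all the acid is converted to F-; total volume = 0.03891 + 0.03540 = 0.07431 L, so [F-] = 0.01203/0.07431 = 0.1620 M.
Kb = Kw/Ka = 1.0e-14 / 6.8 x 10^-4 = 1.47e-11.
[OH^-] = sqrt(Kb x [F-]) = sqrt(1.47e-11 x 0.1620) = 1.54e-6 M.
pOH = 5.81, so pH = 14.00 - 5.81 = 8.19.

8.19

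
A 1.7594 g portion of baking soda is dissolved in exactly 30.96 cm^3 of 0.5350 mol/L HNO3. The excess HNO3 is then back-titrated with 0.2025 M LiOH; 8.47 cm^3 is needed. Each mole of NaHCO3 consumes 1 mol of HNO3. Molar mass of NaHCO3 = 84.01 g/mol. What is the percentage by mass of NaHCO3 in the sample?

Total n(HNO3) added = 0.5350 x 0.03096 = 0.01656 mol.
n(LiOH) used = 0.2025 x 0.008470 = 0.001715 mol, which equals the excess n(HNO3).
So n(HNO3) consumed by the sample = 0.01656 - 0.001715 = 0.01485 mol.
n(NaHCO3) = 0.01485 / 1 = 0.01485 mol.
mass NaHCO3 = 0.01485 x 84.01 = 1.247 g, so %NaHCO3 = 1.247/1.7594 x 100 = 70.9%.

70.9%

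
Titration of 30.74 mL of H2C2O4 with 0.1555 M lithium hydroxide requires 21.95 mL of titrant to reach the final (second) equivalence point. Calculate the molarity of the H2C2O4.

n(LiOH) = 0.1555 x 0.02195 = 0.003413 mol.
At the final (second) equivalence point, 2 mol OH^- react per mol H2C2O4, so n(H2C2O4) = 0.003413 / 2 = 0.001707 mol.
[H2C2O4] = 0.001707 / 0.03074 L = 0.0555 M.

0.0555 M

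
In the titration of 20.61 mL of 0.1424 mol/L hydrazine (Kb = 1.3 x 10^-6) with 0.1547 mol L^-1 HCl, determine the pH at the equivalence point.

4.62

n(N2H4) = 0.1424 x 0.02061 = 0.002935 mol; V(HCl) at equivalence = 0.002935/0.1547 = 0.01897 L.
At equivalence the base is fully converted to N2H5+; total volume = 0.03958 L, so [N2H5+] = 0.002935/0.03958 = 0.07415 M.
Ka(N2H5+) = Kw/Kb = 1.0e-14 / 1.3 x 10^-6 = 7.69e-9.
[H^+] = sqrt(Ka x [N2H5+]) = sqrt(7.69e-9 x 0.07415) = 2.39e-5 M.
pH = -log(2.39e-5) = 4.62.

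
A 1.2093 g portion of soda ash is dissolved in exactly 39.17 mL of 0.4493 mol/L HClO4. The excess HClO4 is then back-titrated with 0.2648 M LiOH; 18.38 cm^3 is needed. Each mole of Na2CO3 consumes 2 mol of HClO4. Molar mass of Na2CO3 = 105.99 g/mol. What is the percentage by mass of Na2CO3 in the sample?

55.8%

Total n(HClO4) added = 0.4493 x 0.03917 = 0.01760 mol.
n(LiOH) used = 0.2648 x 0.01838 = 0.004867 mol, which equals the excess n(HClO4).
So n(HClO4) consumed by the sample = 0.01760 - 0.004867 = 0.01273 mol.
n(Na2CO3) = 0.01273 / 2 = 0.006366 mol.
mass Na2CO3 = 0.006366 x 105.99 = 0.6747 g, so %Na2CO3 = 0.6747/1.2093 x 100 = 55.8%.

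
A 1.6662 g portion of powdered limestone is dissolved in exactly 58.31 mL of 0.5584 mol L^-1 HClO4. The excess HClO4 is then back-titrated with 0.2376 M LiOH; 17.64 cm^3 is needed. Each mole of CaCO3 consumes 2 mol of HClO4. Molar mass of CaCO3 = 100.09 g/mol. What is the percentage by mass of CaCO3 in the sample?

85.2%

Total n(HClO4) added = 0.5584 x 0.05831 = 0.03256 mol.
n(LiOH) used = 0.2376 x 0.01764 = 0.004191 mol, which equals the excess n(HClO4).
So n(HClO4) consumed by the sample = 0.03256 - 0.004191 = 0.02837 mol.
n(CaCO3) = 0.02837 / 2 = 0.01418 mol.
mass CaCO3 = 0.01418 x 100.09 = 1.420 g, so %CaCO3 = 1.420/1.6662 x 100 = 85.2%.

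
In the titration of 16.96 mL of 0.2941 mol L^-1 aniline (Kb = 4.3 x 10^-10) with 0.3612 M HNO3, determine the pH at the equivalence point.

n(C6H5NH2) = 0.2941 x 0.01696 = 0.004988 mol; V(HNO3) at equivalence = 0.004988/0.3612 = 0.01381 L.
At equivalence the base is fully converted to C6H5NH3+; total volume = 0.03077 L, so [C6H5NH3+] = 0.004988/0.03077 = 0.1621 M.
Ka(C6H5NH3+) = Kw/Kb = 1.0e-14 / 4.3 x 10^-10 = 2.33e-5.
[H^+] = sqrt(Ka x [C6H5NH3+]) = sqrt(2.33e-5 x 0.1621) = 0.00194 M.
pH = -log(0.00194) = 2.71.

2.71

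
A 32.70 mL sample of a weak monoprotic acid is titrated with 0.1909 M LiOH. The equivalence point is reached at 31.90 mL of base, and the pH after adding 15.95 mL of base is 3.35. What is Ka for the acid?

4.5 x 10^-4

15.95 mL is half of the equivalence volume, so this is the half-equivalence point where [HA] = [A^-].
At half-equivalence pH = pKa, so pKa = 3.35.
Ka = 10^(-3.35) = 4.5 x 10^-4.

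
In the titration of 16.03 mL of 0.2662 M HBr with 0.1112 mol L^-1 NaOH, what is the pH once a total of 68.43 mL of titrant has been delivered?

12.60

n(acid) = 0.2662 x 0.01603 = 0.004267 mol; n(NaOH) added = 0.1112 x 0.06843 = 0.007609 mol.
Base is in excess by 0.007609 - 0.004267 = 0.003342 mol in a total volume of 0.08446 L.
[OH^-] = 0.003342/0.08446 = 0.03957 M, so pOH = 1.40 and pH = 14.00 - 1.40 = 12.60.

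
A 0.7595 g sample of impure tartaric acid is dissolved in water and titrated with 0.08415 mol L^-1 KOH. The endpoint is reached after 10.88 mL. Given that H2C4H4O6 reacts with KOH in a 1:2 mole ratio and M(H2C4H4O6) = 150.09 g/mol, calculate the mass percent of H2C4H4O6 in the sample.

n(KOH) = 0.08415 x 0.01088 = 0.0009156 mol.
n(H2C4H4O6) = 0.0009156 / 2 = 0.0004578 mol.
mass of H2C4H4O6 = 0.0004578 x 150.09 = 0.06871 g.
% purity = 0.06871 / 0.7595 x 100 = 9.05%.

9.05%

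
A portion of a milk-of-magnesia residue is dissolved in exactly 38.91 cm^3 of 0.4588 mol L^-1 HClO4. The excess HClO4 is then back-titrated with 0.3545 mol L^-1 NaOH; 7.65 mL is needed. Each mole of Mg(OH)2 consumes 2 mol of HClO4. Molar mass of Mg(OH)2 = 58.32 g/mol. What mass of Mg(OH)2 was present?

0.441 g

Total n(HClO4) added = 0.4588 x 0.03891 = 0.01785 mol.
n(NaOH) used = 0.3545 x 0.007650 = 0.002712 mol, which equals the excess n(HClO4).
So n(HClO4) consumed by the sample = 0.01785 - 0.002712 = 0.01514 mol.
n(Mg(OH)2) = 0.01514 / 2 = 0.007570 mol.
mass = 0.007570 mol x 58.32 g/mol = 0.441 g.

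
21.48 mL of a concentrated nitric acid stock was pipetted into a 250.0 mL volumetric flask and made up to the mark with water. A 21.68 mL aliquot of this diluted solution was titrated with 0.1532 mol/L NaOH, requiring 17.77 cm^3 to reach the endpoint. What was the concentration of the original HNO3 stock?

n(NaOH) = 0.1532 x 0.01777 = 0.002722 mol.
n(HNO3) in the aliquot = 0.002722 mol.
[diluted HNO3] = 0.002722 / 0.02168 = 0.1256 M.
Dilution factor = 250.0/21.48 = 11.64, so [stock] = 0.1256 x 11.64 = 1.46 M.

1.46 M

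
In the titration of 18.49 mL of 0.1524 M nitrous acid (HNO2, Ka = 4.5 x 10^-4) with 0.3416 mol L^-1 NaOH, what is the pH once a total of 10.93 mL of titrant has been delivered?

n(acid) = 0.1524 x 0.01849 = 0.002818 mol; n(NaOH) added = 0.3416 x 0.01093 = 0.003734 mol.
Base is in excess by 0.003734 - 0.002818 = 0.0009158 mol in a total volume of 0.02942 L.
[OH^-] = 0.0009158/0.02942 = 0.03113 M, so pOH = 1.51 and pH = 14.00 - 1.51 = 12.49.

12.49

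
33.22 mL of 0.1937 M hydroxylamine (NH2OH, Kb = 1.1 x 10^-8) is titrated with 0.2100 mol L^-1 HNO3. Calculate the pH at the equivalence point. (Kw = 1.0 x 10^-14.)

n(NH2OH) = 0.1937 x 0.03322 = 0.006435 mol; V(HNO3) at equivalence = 0.006435/0.2100 = 0.03064 L.
At equivalence the base is fully converted to NH3OH+; total volume = 0.06386 L, so [NH3OH+] = 0.006435/0.06386 = 0.1008 M.
Ka(NH3OH+) = Kw/Kb = 1.0e-14 / 1.1 x 10^-8 = 9.09e-7.
[H^+] = sqrt(Ka x [NH3OH+]) = sqrt(9.09e-7 x 0.1008) = 0.000303 M.
pH = -log(0.000303) = 3.52.

3.52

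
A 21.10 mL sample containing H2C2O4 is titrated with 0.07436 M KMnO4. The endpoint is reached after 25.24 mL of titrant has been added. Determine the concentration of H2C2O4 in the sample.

n(KMnO4) = 0.07436 x 0.02524 = 0.001877 mol.
From the balanced equation, 2 mol KMnO4 reacts with 5 mol H2C2O4, so n(H2C2O4) = 0.001877 x 5/2 = 0.004692 mol.
[H2C2O4] = 0.004692 / 0.02110 L = 0.222 M.

0.222 M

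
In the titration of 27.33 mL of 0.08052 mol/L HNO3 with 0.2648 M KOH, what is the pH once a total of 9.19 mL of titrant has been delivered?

n(acid) = 0.08052 x 0.02733 = 0.002201 mol; n(KOH) added = 0.2648 x 0.009190 = 0.002434 mol.
Base is in excess by 0.002434 - 0.002201 = 0.0002329 mol in a total volume of 0.03652 L.
[OH^-] = 0.0002329/0.03652 = 0.006377 M, so pOH = 2.20 and pH = 14.00 - 2.20 = 11.80.

11.80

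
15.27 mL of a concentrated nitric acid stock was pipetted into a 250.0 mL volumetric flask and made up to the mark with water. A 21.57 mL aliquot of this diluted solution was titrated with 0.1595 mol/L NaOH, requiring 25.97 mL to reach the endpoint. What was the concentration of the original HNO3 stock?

n(NaOH) = 0.1595 x 0.02597 = 0.004142 mol.
n(HNO3) in the aliquot = 0.004142 mol.
[diluted HNO3] = 0.004142 / 0.02157 = 0.1920 M.
Dilution factor = 250.0/15.27 = 16.37, so [stock] = 0.1920 x 16.37 = 3.14 M.

3.14 M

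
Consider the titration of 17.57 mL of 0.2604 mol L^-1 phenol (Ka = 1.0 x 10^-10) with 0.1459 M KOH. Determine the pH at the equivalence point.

n(C6H5OH) = 0.2604 x 0.01757 = 0.004575 mol; V(KOH) at equivalence = 0.004575/0.1459 = 0.03136 L.
At equivalence all the acid is converted to C6H5O-; total volume = 0.01757 + 0.03136 = 0.04893 L, so [C6H5O-] = 0.004575/0.04893 = 0.09351 M.
Kb = Kw/Ka = 1.0e-14 / 1.0 x 10^-10 = 0.000100.
[OH^-] = sqrt(Kb x [C6H5O-]) = sqrt(0.000100 x 0.09351) = 0.00306 M.
pOH = 2.51, so pH = 14.00 - 2.51 = 11.49.

11.49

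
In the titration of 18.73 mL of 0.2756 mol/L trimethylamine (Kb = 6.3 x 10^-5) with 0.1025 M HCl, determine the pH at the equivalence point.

5.46

n((CH3)3N) = 0.2756 x 0.01873 = 0.005162 mol; V(HCl) at equivalence = 0.005162/0.1025 = 0.05036 L.
At equivalence the base is fully converted to (CH3)3NH+; total volume = 0.06909 L, so [(CH3)3NH+] = 0.005162/0.06909 = 0.07471 M.
Ka((CH3)3NH+) = Kw/Kb = 1.0e-14 / 6.3 x 10^-5 = 1.59e-10.
[H^+] = sqrt(Ka x [(CH3)3NH+]) = sqrt(1.59e-10 x 0.07471) = 3.44e-6 M.
pH = -log(3.44e-6) = 5.46.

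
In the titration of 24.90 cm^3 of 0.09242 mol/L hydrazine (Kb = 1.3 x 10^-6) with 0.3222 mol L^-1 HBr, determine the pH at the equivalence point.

4.63

n(N2H4) = 0.09242 x 0.02490 = 0.002301 mol; V(HBr) at equivalence = 0.002301/0.3222 = 0.007142 L.
At equivalence the base is fully converted to N2H5+; total volume = 0.03204 L, so [N2H5+] = 0.002301/0.03204 = 0.07182 M.
Ka(N2H5+) = Kw/Kb = 1.0e-14 / 1.3 x 10^-6 = 7.69e-9.
[H^+] = sqrt(Ka x [N2H5+]) = sqrt(7.69e-9 x 0.07182) = 2.35e-5 M.
pH = -log(2.35e-5) = 4.63.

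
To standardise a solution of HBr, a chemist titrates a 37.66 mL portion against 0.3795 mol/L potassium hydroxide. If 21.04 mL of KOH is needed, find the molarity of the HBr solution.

n(KOH) delivered = 0.3795 x 0.02104 = 0.007985 mol.
For a 1:1 reaction, n(HBr) = 0.007985 mol.
[HBr] = 0.007985 mol / 0.03766 L = 0.212 M.

0.212 M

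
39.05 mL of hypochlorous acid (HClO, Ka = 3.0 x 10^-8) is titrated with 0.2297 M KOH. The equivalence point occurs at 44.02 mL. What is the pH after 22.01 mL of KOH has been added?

22.01 mL is exactly half the equivalence volume (44.02/2), i.e. the half-equivalence point.
There, n(HA) = n(A^-), so pH = pKa = -log(3.0 x 10^-8) = 7.52.

7.52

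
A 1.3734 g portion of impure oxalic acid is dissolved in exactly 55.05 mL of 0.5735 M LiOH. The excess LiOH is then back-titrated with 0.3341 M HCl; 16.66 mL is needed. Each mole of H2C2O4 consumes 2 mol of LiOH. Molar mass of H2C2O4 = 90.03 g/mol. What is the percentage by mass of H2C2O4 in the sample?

Total n(LiOH) added = 0.5735 x 0.05505 = 0.03157 mol.
n(HCl) used = 0.3341 x 0.01666 = 0.005566 mol, which equals the excess n(LiOH).
So n(LiOH) consumed by the sample = 0.03157 - 0.005566 = 0.02601 mol.
n(H2C2O4) = 0.02601 / 2 = 0.01300 mol.
mass H2C2O4 = 0.01300 x 90.03 = 1.171 g, so %H2C2O4 = 1.171/1.3734 x 100 = 85.2%.

85.2%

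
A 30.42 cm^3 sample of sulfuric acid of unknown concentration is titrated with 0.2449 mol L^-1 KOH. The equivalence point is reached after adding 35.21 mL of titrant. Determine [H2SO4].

0.142 M

n(KOH) delivered = 0.2449 x 0.03521 = 0.008623 mol.
The reaction is 1 H2SO4 + 2 KOH, so n(H2SO4) = 0.008623 x 1/2 = 0.004311 mol.
[H2SO4] = 0.004311 mol / 0.03042 L = 0.142 M.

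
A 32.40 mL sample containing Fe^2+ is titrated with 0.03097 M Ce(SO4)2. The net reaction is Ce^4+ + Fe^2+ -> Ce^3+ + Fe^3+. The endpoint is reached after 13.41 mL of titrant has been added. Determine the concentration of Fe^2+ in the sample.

0.0128 M

n(Ce(SO4)2) = 0.03097 x 0.01341 = 0.0004153 mol.
From the balanced equation, 1 mol Ce(SO4)2 reacts with 1 mol Fe^2+, so n(Fe^2+) = 0.0004153 x 1/1 = 0.0004153 mol.
[Fe^2+] = 0.0004153 / 0.03240 L = 0.0128 M.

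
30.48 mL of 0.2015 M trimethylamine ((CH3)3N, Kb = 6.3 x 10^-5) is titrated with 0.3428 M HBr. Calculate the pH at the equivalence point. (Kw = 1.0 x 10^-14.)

n((CH3)3N) = 0.2015 x 0.03048 = 0.006142 mol; V(HBr) at equivalence = 0.006142/0.3428 = 0.01792 L.
At equivalence the base is fully converted to (CH3)3NH+; total volume = 0.04840 L, so [(CH3)3NH+] = 0.006142/0.04840 = 0.1269 M.
Ka((CH3)3NH+) = Kw/Kb = 1.0e-14 / 6.3 x 10^-5 = 1.59e-10.
[H^+] = sqrt(Ka x [(CH3)3NH+]) = sqrt(1.59e-10 x 0.1269) = 4.49e-6 M.
pH = -log(4.49e-6) = 5.35.

5.35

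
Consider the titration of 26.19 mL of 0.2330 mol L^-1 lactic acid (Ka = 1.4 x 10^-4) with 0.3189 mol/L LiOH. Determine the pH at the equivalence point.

n(HC3H5O3) = 0.2330 x 0.02619 = 0.006102 mol; V(LiOH) at equivalence = 0.006102/0.3189 = 0.01914 L.
At equivalence all the acid is converted to C3H5O3-; total volume = 0.02619 + 0.01914 = 0.04533 L, so [C3H5O3-] = 0.006102/0.04533 = 0.1346 M.
Kb = Kw/Ka = 1.0e-14 / 1.4 x 10^-4 = 7.14e-11.
[OH^-] = sqrt(Kb x [C3H5O3-]) = sqrt(7.14e-11 x 0.1346) = 3.10e-6 M.
pOH = 5.51, so pH = 14.00 - 5.51 = 8.49.

8.49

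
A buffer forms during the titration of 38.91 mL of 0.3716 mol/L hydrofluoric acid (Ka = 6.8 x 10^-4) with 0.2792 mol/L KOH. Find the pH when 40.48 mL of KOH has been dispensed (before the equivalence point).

3.72

Initial n(HF) = 0.3716 x 0.03891 = 0.01446 mol.
n(KOH) added = 0.2792 x 0.04048 = 0.01130 mol, converting that many moles of HF to F-.
Remaining n(HF) = 0.003157 mol; n(F-) = 0.01130 mol.
By Henderson-Hasselbalch, pH = pKa + log([A^-]/[HA]) = 3.17 + log(0.01130/0.003157) = 3.17 + (+0.55) = 3.72.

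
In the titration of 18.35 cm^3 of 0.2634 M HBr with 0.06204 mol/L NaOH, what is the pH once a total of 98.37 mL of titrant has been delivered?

12.04

n(acid) = 0.2634 x 0.01835 = 0.004833 mol; n(NaOH) added = 0.06204 x 0.09837 = 0.006103 mol.
Base is in excess by 0.006103 - 0.004833 = 0.001269 mol in a total volume of 0.1167 L.
[OH^-] = 0.001269/0.1167 = 0.01088 M, so pOH = 1.96 and pH = 14.00 - 1.96 = 12.04.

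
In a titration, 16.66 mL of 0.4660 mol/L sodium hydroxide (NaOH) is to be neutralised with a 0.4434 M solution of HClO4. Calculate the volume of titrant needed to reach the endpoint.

17.5 mL

n(NaOH) = 0.4660 mol/L x 0.01666 L = 0.007764 mol.
At equivalence n(HClO4) = n(NaOH) = 0.007764 mol.
V(HClO4) = 0.007764 / 0.4434 = 0.01751 L = 17.5 mL.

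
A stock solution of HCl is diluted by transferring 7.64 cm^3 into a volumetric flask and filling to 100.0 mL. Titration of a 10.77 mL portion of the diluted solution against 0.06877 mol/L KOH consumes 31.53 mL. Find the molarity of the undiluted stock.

2.64 M

n(KOH) = 0.06877 x 0.03153 = 0.002168 mol.
n(HCl) in the aliquot = 0.002168 mol.
[diluted HCl] = 0.002168 / 0.01077 = 0.2013 M.
Dilution factor = 100.0/7.640 = 13.09, so [stock] = 0.2013 x 13.09 = 2.64 M.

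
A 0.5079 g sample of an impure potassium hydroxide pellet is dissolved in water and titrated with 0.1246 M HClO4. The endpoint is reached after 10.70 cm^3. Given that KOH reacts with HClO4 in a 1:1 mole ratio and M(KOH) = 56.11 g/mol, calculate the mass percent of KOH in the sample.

n(HClO4) = 0.1246 x 0.01070 = 0.001333 mol.
n(KOH) = 0.001333 / 1 = 0.001333 mol.
mass of KOH = 0.001333 x 56.11 = 0.07481 g.
% purity = 0.07481 / 0.5079 x 100 = 14.7%.

14.7%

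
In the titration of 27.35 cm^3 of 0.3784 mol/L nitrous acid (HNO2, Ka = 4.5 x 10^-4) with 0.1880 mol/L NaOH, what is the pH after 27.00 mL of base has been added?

Initial n(HNO2) = 0.3784 x 0.02735 = 0.01035 mol.
n(NaOH) added = 0.1880 x 0.02700 = 0.005076 mol, converting that many moles of HNO2 to NO2-.
Remaining n(HNO2) = 0.005273 mol; n(NO2-) = 0.005076 mol.
By Henderson-Hasselbalch, pH = pKa + log([A^-]/[HA]) = 3.35 + log(0.005076/0.005273) = 3.35 + (-0.02) = 3.33.

3.33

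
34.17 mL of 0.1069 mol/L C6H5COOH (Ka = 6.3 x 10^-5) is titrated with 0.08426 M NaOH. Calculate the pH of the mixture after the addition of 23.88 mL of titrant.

Initial n(C6H5COOH) = 0.1069 x 0.03417 = 0.003653 mol.
n(NaOH) added = 0.08426 x 0.02388 = 0.002012 mol, converting that many moles of C6H5COOH to C6H5COO-.
Remaining n(C6H5COOH) = 0.001641 mol; n(C6H5COO-) = 0.002012 mol.
By Henderson-Hasselbalch, pH = pKa + log([A^-]/[HA]) = 4.20 + log(0.002012/0.001641) = 4.20 + (+0.09) = 4.29.

4.29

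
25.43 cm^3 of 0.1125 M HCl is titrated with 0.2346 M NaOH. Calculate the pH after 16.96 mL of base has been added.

12.42

n(acid) = 0.1125 x 0.02543 = 0.002861 mol; n(NaOH) added = 0.2346 x 0.01696 = 0.003979 mol.
Base is in excess by 0.003979 - 0.002861 = 0.001118 mol in a total volume of 0.04239 L.
[OH^-] = 0.001118/0.04239 = 0.02637 M, so pOH = 1.58 and pH = 14.00 - 1.58 = 12.42.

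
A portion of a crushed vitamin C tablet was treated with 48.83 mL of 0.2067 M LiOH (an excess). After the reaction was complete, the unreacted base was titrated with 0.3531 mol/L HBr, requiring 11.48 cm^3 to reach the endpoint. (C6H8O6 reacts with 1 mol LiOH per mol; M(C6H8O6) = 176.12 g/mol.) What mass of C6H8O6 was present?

Total n(LiOH) added = 0.2067 x 0.04883 = 0.01009 mol.
n(HBr) used = 0.3531 x 0.01148 = 0.004054 mol, which equals the excess n(LiOH).
So n(LiOH) consumed by the sample = 0.01009 - 0.004054 = 0.006040 mol.
n(C6H8O6) = 0.006040 / 1 = 0.006040 mol.
mass = 0.006040 mol x 176.12 g/mol = 1.06 g.

1.06 g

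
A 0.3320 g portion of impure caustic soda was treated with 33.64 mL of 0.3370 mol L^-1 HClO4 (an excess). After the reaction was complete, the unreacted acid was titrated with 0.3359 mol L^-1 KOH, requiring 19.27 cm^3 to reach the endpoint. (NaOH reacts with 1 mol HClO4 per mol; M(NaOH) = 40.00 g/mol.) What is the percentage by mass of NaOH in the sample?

Total n(HClO4) added = 0.3370 x 0.03364 = 0.01134 mol.
n(KOH) used = 0.3359 x 0.01927 = 0.006473 mol, which equals the excess n(HClO4).
So n(HClO4) consumed by the sample = 0.01134 - 0.006473 = 0.004864 mol.
n(NaOH) = 0.004864 / 1 = 0.004864 mol.
mass NaOH = 0.004864 x 40.00 = 0.1946 g, so %NaOH = 0.1946/0.3320 x 100 = 58.6%.

58.6%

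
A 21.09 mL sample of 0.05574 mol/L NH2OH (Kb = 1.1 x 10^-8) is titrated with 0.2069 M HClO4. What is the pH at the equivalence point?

n(NH2OH) = 0.05574 x 0.02109 = 0.001176 mol; V(HClO4) at equivalence = 0.001176/0.2069 = 0.005682 L.
At equivalence the base is fully converted to NH3OH+; total volume = 0.02677 L, so [NH3OH+] = 0.001176/0.02677 = 0.04391 M.
Ka(NH3OH+) = Kw/Kb = 1.0e-14 / 1.1 x 10^-8 = 9.09e-7.
[H^+] = sqrt(Ka x [NH3OH+]) = sqrt(9.09e-7 x 0.04391) = 0.000200 M.
pH = -log(0.000200) = 3.70.

3.70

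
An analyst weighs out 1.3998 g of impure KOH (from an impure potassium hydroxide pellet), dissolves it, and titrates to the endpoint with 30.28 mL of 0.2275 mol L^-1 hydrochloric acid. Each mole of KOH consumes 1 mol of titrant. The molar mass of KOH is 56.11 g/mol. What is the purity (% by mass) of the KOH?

27.6%

n(HCl) = 0.2275 x 0.03028 = 0.006889 mol.
n(KOH) = 0.006889 / 1 = 0.006889 mol.
mass of KOH = 0.006889 x 56.11 = 0.3865 g.
% purity = 0.3865 / 1.3998 x 100 = 27.6%.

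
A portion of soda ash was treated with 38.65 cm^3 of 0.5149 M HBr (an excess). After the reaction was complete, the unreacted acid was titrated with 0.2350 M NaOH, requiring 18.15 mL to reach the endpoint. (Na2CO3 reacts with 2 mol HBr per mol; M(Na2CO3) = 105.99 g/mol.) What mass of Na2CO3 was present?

0.829 g

Total n(HBr) added = 0.5149 x 0.03865 = 0.01990 mol.
n(NaOH) used = 0.2350 x 0.01815 = 0.004265 mol, which equals the excess n(HBr).
So n(HBr) consumed by the sample = 0.01990 - 0.004265 = 0.01564 mol.
n(Na2CO3) = 0.01564 / 2 = 0.007818 mol.
mass = 0.007818 mol x 105.99 g/mol = 0.829 g.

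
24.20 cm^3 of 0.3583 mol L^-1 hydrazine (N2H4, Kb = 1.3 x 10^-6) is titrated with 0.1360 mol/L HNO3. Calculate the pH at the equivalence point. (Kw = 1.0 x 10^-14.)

n(N2H4) = 0.3583 x 0.02420 = 0.008671 mol; V(HNO3) at equivalence = 0.008671/0.1360 = 0.06376 L.
At equivalence the base is fully converted to N2H5+; total volume = 0.08796 L, so [N2H5+] = 0.008671/0.08796 = 0.09858 M.
Ka(N2H5+) = Kw/Kb = 1.0e-14 / 1.3 x 10^-6 = 7.69e-9.
[H^+] = sqrt(Ka x [N2H5+]) = sqrt(7.69e-9 x 0.09858) = 2.75e-5 M.
pH = -log(2.75e-5) = 4.56.

4.56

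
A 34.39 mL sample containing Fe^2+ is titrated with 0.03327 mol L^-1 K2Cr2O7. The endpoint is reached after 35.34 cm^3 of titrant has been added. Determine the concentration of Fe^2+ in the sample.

n(K2Cr2O7) = 0.03327 x 0.03534 = 0.001176 mol.
From the balanced equation, 1 mol K2Cr2O7 reacts with 6 mol Fe^2+, so n(Fe^2+) = 0.001176 x 6/1 = 0.007055 mol.
[Fe^2+] = 0.007055 / 0.03439 L = 0.205 M.

0.205 M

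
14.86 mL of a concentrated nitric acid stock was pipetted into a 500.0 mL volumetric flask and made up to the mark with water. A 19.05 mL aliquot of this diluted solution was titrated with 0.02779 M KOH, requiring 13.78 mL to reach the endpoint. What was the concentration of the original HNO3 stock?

n(KOH) = 0.02779 x 0.01378 = 0.0003829 mol.
n(HNO3) in the aliquot = 0.0003829 mol.
[diluted HNO3] = 0.0003829 / 0.01905 = 0.02010 M.
Dilution factor = 500.0/14.86 = 33.65, so [stock] = 0.02010 x 33.65 = 0.676 M.

0.676 M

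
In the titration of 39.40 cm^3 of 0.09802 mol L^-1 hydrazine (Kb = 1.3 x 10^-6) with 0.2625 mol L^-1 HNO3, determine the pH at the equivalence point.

n(N2H4) = 0.09802 x 0.03940 = 0.003862 mol; V(HNO3) at equivalence = 0.003862/0.2625 = 0.01471 L.
At equivalence the base is fully converted to N2H5+; total volume = 0.05411 L, so [N2H5+] = 0.003862/0.05411 = 0.07137 M.
Ka(N2H5+) = Kw/Kb = 1.0e-14 / 1.3 x 10^-6 = 7.69e-9.
[H^+] = sqrt(Ka x [N2H5+]) = sqrt(7.69e-9 x 0.07137) = 2.34e-5 M.
pH = -log(2.34e-5) = 4.63.

4.63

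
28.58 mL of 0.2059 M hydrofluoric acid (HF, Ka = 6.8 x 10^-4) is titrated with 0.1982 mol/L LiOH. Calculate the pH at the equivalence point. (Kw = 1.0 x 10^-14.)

8.09

n(HF) = 0.2059 x 0.02858 = 0.005885 mol; V(LiOH) at equivalence = 0.005885/0.1982 = 0.02969 L.
At equivalence all the acid is converted to F-; total volume = 0.02858 + 0.02969 = 0.05827 L, so [F-] = 0.005885/0.05827 = 0.1010 M.
Kb = Kw/Ka = 1.0e-14 / 6.8 x 10^-4 = 1.47e-11.
[OH^-] = sqrt(Kb x [F-]) = sqrt(1.47e-11 x 0.1010) = 1.22e-6 M.
pOH = 5.91, so pH = 14.00 - 5.91 = 8.09.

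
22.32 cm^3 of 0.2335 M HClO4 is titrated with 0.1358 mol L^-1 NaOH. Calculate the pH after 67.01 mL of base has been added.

n(acid) = 0.2335 x 0.02232 = 0.005212 mol; n(NaOH) added = 0.1358 x 0.06701 = 0.009100 mol.
Base is in excess by 0.009100 - 0.005212 = 0.003888 mol in a total volume of 0.08933 L.
[OH^-] = 0.003888/0.08933 = 0.04353 M, so pOH = 1.36 and pH = 14.00 - 1.36 = 12.64.

12.64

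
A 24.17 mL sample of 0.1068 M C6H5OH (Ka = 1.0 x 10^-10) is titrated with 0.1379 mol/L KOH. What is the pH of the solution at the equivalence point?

n(C6H5OH) = 0.1068 x 0.02417 = 0.002581 mol; V(KOH) at equivalence = 0.002581/0.1379 = 0.01872 L.
At equivalence all the acid is converted to C6H5O-; total volume = 0.02417 + 0.01872 = 0.04289 L, so [C6H5O-] = 0.002581/0.04289 = 0.06019 M.
Kb = Kw/Ka = 1.0e-14 / 1.0 x 10^-10 = 0.000100.
[OH^-] = sqrt(Kb x [C6H5O-]) = sqrt(0.000100 x 0.06019) = 0.00245 M.
pOH = 2.61, so pH = 14.00 - 2.61 = 11.39.

11.39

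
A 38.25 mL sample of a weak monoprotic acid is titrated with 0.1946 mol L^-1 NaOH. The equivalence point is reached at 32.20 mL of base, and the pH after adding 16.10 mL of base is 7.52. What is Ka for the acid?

16.10 mL is half of the equivalence volume, so this is the half-equivalence point where [HA] = [A^-].
At half-equivalence pH = pKa, so pKa = 7.52.
Ka = 10^(-7.52) = 3.0 x 10^-8.

3.0 x 10^-8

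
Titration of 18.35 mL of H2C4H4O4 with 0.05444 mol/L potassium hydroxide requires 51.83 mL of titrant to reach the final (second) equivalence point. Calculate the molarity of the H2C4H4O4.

0.0769 M

n(KOH) = 0.05444 x 0.05183 = 0.002822 mol.
At the final (second) equivalence point, 2 mol OH^- react per mol H2C4H4O4, so n(H2C4H4O4) = 0.002822 / 2 = 0.001411 mol.
[H2C4H4O4] = 0.001411 / 0.01835 L = 0.0769 M.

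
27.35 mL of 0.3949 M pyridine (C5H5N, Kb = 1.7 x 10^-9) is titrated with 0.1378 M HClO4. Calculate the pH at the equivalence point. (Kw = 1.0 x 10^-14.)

3.11

n(C5H5N) = 0.3949 x 0.02735 = 0.01080 mol; V(HClO4) at equivalence = 0.01080/0.1378 = 0.07838 L.
At equivalence the base is fully converted to C5H5NH+; total volume = 0.1057 L, so [C5H5NH+] = 0.01080/0.1057 = 0.1022 M.
Ka(C5H5NH+) = Kw/Kb = 1.0e-14 / 1.7 x 10^-9 = 5.88e-6.
[H^+] = sqrt(Ka x [C5H5NH+]) = sqrt(5.88e-6 x 0.1022) = 0.000775 M.
pH = -log(0.000775) = 3.11.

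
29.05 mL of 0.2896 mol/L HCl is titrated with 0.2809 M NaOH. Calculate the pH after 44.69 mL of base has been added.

12.75

n(acid) = 0.2896 x 0.02905 = 0.008413 mol; n(NaOH) added = 0.2809 x 0.04469 = 0.01255 mol.
Base is in excess by 0.01255 - 0.008413 = 0.004141 mol in a total volume of 0.07374 L.
[OH^-] = 0.004141/0.07374 = 0.05615 M, so pOH = 1.25 and pH = 14.00 - 1.25 = 12.75.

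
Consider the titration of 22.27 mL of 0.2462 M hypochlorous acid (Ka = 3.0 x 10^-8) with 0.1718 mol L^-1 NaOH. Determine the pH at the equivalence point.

10.26

n(HClO) = 0.2462 x 0.02227 = 0.005483 mol; V(NaOH) at equivalence = 0.005483/0.1718 = 0.03191 L.
At equivalence all the acid is converted to ClO-; total volume = 0.02227 + 0.03191 = 0.05418 L, so [ClO-] = 0.005483/0.05418 = 0.1012 M.
Kb = Kw/Ka = 1.0e-14 / 3.0 x 10^-8 = 3.33e-7.
[OH^-] = sqrt(Kb x [ClO-]) = sqrt(3.33e-7 x 0.1012) = 0.000184 M.
pOH = 3.74, so pH = 14.00 - 3.74 = 10.26.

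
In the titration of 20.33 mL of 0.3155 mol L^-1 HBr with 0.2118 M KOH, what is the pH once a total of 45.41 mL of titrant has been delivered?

n(acid) = 0.3155 x 0.02033 = 0.006414 mol; n(KOH) added = 0.2118 x 0.04541 = 0.009618 mol.
Base is in excess by 0.009618 - 0.006414 = 0.003204 mol in a total volume of 0.06574 L.
[OH^-] = 0.003204/0.06574 = 0.04873 M, so pOH = 1.31 and pH = 14.00 - 1.31 = 12.69.

12.69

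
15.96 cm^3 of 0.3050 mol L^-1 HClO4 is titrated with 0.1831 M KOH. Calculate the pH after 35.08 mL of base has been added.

12.48

n(acid) = 0.3050 x 0.01596 = 0.004868 mol; n(KOH) added = 0.1831 x 0.03508 = 0.006423 mol.
Base is in excess by 0.006423 - 0.004868 = 0.001555 mol in a total volume of 0.05104 L.
[OH^-] = 0.001555/0.05104 = 0.03047 M, so pOH = 1.52 and pH = 14.00 - 1.52 = 12.48.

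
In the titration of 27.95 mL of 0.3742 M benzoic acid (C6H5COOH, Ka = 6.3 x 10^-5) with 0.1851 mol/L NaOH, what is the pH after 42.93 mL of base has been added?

Initial n(C6H5COOH) = 0.3742 x 0.02795 = 0.01046 mol.
n(NaOH) added = 0.1851 x 0.04293 = 0.007946 mol, converting that many moles of C6H5COOH to C6H5COO-.
Remaining n(C6H5COOH) = 0.002513 mol; n(C6H5COO-) = 0.007946 mol.
By Henderson-Hasselbalch, pH = pKa + log([A^-]/[HA]) = 4.20 + log(0.007946/0.002513) = 4.20 + (+0.50) = 4.70.

4.70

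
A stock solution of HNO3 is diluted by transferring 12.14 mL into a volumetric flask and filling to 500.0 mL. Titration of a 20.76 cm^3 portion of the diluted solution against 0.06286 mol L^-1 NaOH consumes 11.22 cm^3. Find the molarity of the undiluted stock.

n(NaOH) = 0.06286 x 0.01122 = 0.0007053 mol.
n(HNO3) in the aliquot = 0.0007053 mol.
[diluted HNO3] = 0.0007053 / 0.02076 = 0.03397 M.
Dilution factor = 500.0/12.14 = 41.19, so [stock] = 0.03397 x 41.19 = 1.40 M.

1.40 M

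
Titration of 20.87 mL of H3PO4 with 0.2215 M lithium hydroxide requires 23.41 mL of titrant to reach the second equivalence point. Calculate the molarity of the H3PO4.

n(LiOH) = 0.2215 x 0.02341 = 0.005185 mol.
At the second equivalence point, 2 mol OH^- react per mol H3PO4, so n(H3PO4) = 0.005185 / 2 = 0.002593 mol.
[H3PO4] = 0.002593 / 0.02087 L = 0.124 M.

0.124 M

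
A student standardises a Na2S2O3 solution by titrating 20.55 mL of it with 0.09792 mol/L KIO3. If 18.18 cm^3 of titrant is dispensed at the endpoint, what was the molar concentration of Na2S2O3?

n(KIO3) = 0.09792 x 0.01818 = 0.001780 mol.
From the balanced equation, 1 mol KIO3 reacts with 6 mol Na2S2O3, so n(Na2S2O3) = 0.001780 x 6/1 = 0.01068 mol.
[Na2S2O3] = 0.01068 / 0.02055 L = 0.520 M.

0.520 M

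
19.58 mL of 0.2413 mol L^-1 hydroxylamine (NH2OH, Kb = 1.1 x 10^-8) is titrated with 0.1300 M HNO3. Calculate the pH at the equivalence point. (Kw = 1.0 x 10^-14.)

3.56

n(NH2OH) = 0.2413 x 0.01958 = 0.004725 mol; V(HNO3) at equivalence = 0.004725/0.1300 = 0.03634 L.
At equivalence the base is fully converted to NH3OH+; total volume = 0.05592 L, so [NH3OH+] = 0.004725/0.05592 = 0.08448 M.
Ka(NH3OH+) = Kw/Kb = 1.0e-14 / 1.1 x 10^-8 = 9.09e-7.
[H^+] = sqrt(Ka x [NH3OH+]) = sqrt(9.09e-7 x 0.08448) = 0.000277 M.
pH = -log(0.000277) = 3.56.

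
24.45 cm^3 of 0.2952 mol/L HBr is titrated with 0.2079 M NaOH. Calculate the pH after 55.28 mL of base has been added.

12.73

n(acid) = 0.2952 x 0.02445 = 0.007218 mol; n(NaOH) added = 0.2079 x 0.05528 = 0.01149 mol.
Base is in excess by 0.01149 - 0.007218 = 0.004275 mol in a total volume of 0.07973 L.
[OH^-] = 0.004275/0.07973 = 0.05362 M, so pOH = 1.27 and pH = 14.00 - 1.27 = 12.73.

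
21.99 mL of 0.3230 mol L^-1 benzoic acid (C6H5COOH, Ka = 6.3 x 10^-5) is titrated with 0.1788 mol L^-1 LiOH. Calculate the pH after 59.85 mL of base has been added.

n(acid) = 0.3230 x 0.02199 = 0.007103 mol; n(LiOH) added = 0.1788 x 0.05985 = 0.01070 mol.
Base is in excess by 0.01070 - 0.007103 = 0.003598 mol in a total volume of 0.08184 L.
[OH^-] = 0.003598/0.08184 = 0.04397 M, so pOH = 1.36 and pH = 14.00 - 1.36 = 12.64.

12.64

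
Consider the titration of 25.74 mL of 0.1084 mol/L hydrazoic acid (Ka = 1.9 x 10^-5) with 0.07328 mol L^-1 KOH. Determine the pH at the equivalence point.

8.68

n(HN3) = 0.1084 x 0.02574 = 0.002790 mol; V(KOH) at equivalence = 0.002790/0.07328 = 0.03808 L.
At equivalence all the acid is converted to N3-; total volume = 0.02574 + 0.03808 = 0.06382 L, so [N3-] = 0.002790/0.06382 = 0.04372 M.
Kb = Kw/Ka = 1.0e-14 / 1.9 x 10^-5 = 5.26e-10.
[OH^-] = sqrt(Kb x [N3-]) = sqrt(5.26e-10 x 0.04372) = 4.80e-6 M.
pOH = 5.32, so pH = 14.00 - 5.32 = 8.68.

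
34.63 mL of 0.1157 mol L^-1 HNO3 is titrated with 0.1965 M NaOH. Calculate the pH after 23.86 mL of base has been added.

12.07

n(acid) = 0.1157 x 0.03463 = 0.004007 mol; n(NaOH) added = 0.1965 x 0.02386 = 0.004688 mol.
Base is in excess by 0.004688 - 0.004007 = 0.0006818 mol in a total volume of 0.05849 L.
[OH^-] = 0.0006818/0.05849 = 0.01166 M, so pOH = 1.93 and pH = 14.00 - 1.93 = 12.07.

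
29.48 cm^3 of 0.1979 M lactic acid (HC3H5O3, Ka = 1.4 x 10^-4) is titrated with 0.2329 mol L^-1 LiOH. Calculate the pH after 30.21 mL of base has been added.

12.30

n(acid) = 0.1979 x 0.02948 = 0.005834 mol; n(LiOH) added = 0.2329 x 0.03021 = 0.007036 mol.
Base is in excess by 0.007036 - 0.005834 = 0.001202 mol in a total volume of 0.05969 L.
[OH^-] = 0.001202/0.05969 = 0.02013 M, so pOH = 1.70 and pH = 14.00 - 1.70 = 12.30.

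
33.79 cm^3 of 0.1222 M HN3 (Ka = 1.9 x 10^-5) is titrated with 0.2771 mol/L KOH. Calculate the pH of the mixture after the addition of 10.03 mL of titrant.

Initial n(HN3) = 0.1222 x 0.03379 = 0.004129 mol.
n(KOH) added = 0.2771 x 0.01003 = 0.002779 mol, converting that many moles of HN3 to N3-.
Remaining n(HN3) = 0.001350 mol; n(N3-) = 0.002779 mol.
By Henderson-Hasselbalch, pH = pKa + log([A^-]/[HA]) = 4.72 + log(0.002779/0.001350) = 4.72 + (+0.31) = 5.03.

5.03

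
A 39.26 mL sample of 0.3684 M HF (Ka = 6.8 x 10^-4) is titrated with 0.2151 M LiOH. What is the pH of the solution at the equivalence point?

n(HF) = 0.3684 x 0.03926 = 0.01446 mol; V(LiOH) at equivalence = 0.01446/0.2151 = 0.06724 L.
At equivalence all the acid is converted to F-; total volume = 0.03926 + 0.06724 = 0.1065 L, so [F-] = 0.01446/0.1065 = 0.1358 M.
Kb = Kw/Ka = 1.0e-14 / 6.8 x 10^-4 = 1.47e-11.
[OH^-] = sqrt(Kb x [F-]) = sqrt(1.47e-11 x 0.1358) = 1.41e-6 M.
pOH = 5.85, so pH = 14.00 - 5.85 = 8.15.

8.15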